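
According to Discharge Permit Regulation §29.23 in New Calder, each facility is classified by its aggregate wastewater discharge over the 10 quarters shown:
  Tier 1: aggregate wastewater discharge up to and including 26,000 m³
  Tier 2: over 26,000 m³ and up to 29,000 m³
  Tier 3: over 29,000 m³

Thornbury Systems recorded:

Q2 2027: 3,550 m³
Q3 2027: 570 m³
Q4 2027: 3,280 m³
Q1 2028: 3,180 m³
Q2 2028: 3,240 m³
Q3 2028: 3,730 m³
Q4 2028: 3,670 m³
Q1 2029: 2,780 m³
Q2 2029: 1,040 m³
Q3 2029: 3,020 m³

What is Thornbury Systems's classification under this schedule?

Aggregate wastewater discharge: 3,550 m³ + 570 m³ + 3,280 m³ + 3,180 m³ + 3,240 m³ + 3,730 m³ + 3,670 m³ + 2,780 m³ + 1,040 m³ + 3,020 m³ = 28,060 m³.
26,000 m³ < 28,060 m³ ≤ 29,000 m³, so Tier 2 applies.

Tier 2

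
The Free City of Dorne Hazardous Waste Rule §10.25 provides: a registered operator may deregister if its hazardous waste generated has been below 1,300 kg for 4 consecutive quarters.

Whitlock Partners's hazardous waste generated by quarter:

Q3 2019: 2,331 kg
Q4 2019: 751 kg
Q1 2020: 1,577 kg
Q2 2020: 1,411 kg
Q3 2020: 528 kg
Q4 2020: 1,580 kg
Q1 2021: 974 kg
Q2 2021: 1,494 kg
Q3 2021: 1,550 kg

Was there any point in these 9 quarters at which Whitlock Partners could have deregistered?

Quarters below 1,300 kg: Q4 2019, Q3 2020, Q1 2021.
Longest run of consecutive quarters below the threshold: 1.
1 < 4, so Whitlock Partners never became eligible.

No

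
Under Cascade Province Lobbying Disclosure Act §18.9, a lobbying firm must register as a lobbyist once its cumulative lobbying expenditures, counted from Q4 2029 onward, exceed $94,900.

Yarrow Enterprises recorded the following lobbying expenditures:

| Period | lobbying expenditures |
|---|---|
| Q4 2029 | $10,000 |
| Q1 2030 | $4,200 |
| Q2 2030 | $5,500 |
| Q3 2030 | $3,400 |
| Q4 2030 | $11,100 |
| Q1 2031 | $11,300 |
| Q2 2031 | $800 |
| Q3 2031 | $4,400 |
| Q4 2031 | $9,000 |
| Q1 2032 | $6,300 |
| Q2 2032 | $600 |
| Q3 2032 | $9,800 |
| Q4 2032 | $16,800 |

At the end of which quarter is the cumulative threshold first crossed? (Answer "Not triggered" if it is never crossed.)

Through Q4 2029: $10,000
Through Q1 2030: $14,200
Through Q2 2030: $19,700
Through Q3 2030: $23,100
Through Q4 2030: $34,200
Through Q1 2031: $45,500
Through Q2 2031: $46,300
Through Q3 2031: $50,700
Through Q4 2031: $59,700
Through Q1 2032: $66,000
Through Q2 2032: $66,600
Through Q3 2032: $76,400
Through Q4 2032: $93,200
Final cumulative total $93,200 ≤ $94,900; the threshold is never exceeded.

Not triggered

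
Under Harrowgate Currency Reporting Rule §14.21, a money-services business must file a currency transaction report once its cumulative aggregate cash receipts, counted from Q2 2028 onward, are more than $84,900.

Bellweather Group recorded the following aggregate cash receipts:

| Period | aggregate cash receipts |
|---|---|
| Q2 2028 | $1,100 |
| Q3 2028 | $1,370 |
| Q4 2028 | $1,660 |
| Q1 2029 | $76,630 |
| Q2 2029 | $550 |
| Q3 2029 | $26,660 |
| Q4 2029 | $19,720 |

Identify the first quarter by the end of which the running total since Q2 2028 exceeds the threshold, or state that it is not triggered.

Through Q2 2028: $1,100
Through Q3 2028: $2,470
Through Q4 2028: $4,130
Through Q1 2029: $80,760
Through Q2 2029: $81,310
Through Q3 2029: $107,970 ← exceeds threshold

Q3 2029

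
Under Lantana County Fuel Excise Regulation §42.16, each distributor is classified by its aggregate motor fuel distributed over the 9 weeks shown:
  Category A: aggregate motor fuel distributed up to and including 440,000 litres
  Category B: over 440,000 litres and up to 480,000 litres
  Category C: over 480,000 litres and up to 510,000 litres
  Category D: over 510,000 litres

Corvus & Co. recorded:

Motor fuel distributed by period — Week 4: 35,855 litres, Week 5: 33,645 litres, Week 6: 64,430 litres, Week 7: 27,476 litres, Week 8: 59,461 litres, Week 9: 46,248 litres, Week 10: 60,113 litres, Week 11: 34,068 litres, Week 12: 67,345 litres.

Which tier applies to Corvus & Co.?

Category A

Aggregate motor fuel distributed: 35,855 litres + 33,645 litres + 64,430 litres + 27,476 litres + 59,461 litres + 46,248 litres + 60,113 litres + 34,068 litres + 67,345 litres = 428,641 litres.
428,641 litres ≤ 440,000 litres, so Category A applies.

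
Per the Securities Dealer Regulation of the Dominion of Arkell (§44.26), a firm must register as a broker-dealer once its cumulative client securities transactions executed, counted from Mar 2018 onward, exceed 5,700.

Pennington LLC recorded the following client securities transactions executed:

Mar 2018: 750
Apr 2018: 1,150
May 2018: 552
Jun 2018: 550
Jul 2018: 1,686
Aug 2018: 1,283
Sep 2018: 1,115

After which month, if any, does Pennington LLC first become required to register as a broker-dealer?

Aug 2018

Through Mar 2018: 750
Through Apr 2018: 1,900
Through May 2018: 2,452
Through Jun 2018: 3,002
Through Jul 2018: 4,688
Through Aug 2018: 5,971 ← exceeds threshold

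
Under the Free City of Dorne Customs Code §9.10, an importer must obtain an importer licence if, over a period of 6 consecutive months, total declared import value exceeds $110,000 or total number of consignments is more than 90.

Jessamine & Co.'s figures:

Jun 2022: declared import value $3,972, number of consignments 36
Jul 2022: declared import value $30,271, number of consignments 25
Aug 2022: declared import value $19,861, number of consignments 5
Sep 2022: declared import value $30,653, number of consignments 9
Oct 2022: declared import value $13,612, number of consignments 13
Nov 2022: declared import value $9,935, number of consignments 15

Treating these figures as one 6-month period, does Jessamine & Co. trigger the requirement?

Total declared import value: $3,972 + $30,271 + $19,861 + $30,653 + $13,612 + $9,935 = $108,304 (≤ $110,000).
Total number of consignments: 36 + 25 + 5 + 9 + 13 + 15 = 103 (> 90).
The test is 'or': at least one threshold is exceeded.

Yes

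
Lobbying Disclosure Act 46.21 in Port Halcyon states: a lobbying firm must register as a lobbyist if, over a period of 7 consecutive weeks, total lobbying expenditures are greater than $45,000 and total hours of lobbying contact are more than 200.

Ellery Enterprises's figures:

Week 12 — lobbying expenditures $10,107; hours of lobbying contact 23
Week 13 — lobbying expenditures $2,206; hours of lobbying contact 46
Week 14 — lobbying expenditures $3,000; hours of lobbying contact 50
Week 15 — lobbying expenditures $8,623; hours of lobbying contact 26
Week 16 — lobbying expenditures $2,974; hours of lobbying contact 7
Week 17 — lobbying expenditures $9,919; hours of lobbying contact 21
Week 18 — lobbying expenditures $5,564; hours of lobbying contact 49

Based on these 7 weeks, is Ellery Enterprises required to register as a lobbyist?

Total lobbying expenditures: $10,107 + $2,206 + $3,000 + $8,623 + $2,974 + $9,919 + $5,564 = $42,393 (≤ $45,000).
Total hours of lobbying contact: 23 + 46 + 50 + 26 + 7 + 21 + 49 = 222 (> 200).
The test is 'and': the rule requires both, and at least one is not exceeded.

No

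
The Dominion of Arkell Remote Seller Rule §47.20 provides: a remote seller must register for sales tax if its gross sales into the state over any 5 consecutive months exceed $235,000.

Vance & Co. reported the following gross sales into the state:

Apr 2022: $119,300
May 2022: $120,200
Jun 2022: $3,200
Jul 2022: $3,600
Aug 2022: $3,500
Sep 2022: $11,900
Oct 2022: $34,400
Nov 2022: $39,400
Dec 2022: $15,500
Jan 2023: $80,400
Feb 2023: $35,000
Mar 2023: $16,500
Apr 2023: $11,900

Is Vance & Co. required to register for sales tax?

Apr 2022–Aug 2022: $119,300 + $120,200 + $3,200 + $3,600 + $3,500 = $249,800 (over)
May 2022–Sep 2022: $120,200 + $3,200 + $3,600 + $3,500 + $11,900 = $142,400 (under)
Jun 2022–Oct 2022: $3,200 + $3,600 + $3,500 + $11,900 + $34,400 = $56,600 (under)
Jul 2022–Nov 2022: $3,600 + $3,500 + $11,900 + $34,400 + $39,400 = $92,800 (under)
Aug 2022–Dec 2022: $3,500 + $11,900 + $34,400 + $39,400 + $15,500 = $104,700 (under)
Sep 2022–Jan 2023: $11,900 + $34,400 + $39,400 + $15,500 + $80,400 = $181,600 (under)
Oct 2022–Feb 2023: $34,400 + $39,400 + $15,500 + $80,400 + $35,000 = $204,700 (under)
Nov 2022–Mar 2023: $39,400 + $15,500 + $80,400 + $35,000 + $16,500 = $186,800 (under)
Dec 2022–Apr 2023: $15,500 + $80,400 + $35,000 + $16,500 + $11,900 = $159,300 (under)
At least one window exceeds $235,000.

Yes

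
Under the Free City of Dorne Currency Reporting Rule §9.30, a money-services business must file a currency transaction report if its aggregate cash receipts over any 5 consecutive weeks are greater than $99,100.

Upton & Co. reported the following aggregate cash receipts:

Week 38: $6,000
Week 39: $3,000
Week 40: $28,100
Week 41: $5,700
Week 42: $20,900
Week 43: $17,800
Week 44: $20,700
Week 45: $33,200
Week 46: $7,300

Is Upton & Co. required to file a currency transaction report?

Yes

Week 38–Week 42: $6,000 + $3,000 + $28,100 + $5,700 + $20,900 = $63,700 (under)
Week 39–Week 43: $3,000 + $28,100 + $5,700 + $20,900 + $17,800 = $75,500 (under)
Week 40–Week 44: $28,100 + $5,700 + $20,900 + $17,800 + $20,700 = $93,200 (under)
Week 41–Week 45: $5,700 + $20,900 + $17,800 + $20,700 + $33,200 = $98,300 (under)
Week 42–Week 46: $20,900 + $17,800 + $20,700 + $33,200 + $7,300 = $99,900 (over)
At least one window exceeds $99,100.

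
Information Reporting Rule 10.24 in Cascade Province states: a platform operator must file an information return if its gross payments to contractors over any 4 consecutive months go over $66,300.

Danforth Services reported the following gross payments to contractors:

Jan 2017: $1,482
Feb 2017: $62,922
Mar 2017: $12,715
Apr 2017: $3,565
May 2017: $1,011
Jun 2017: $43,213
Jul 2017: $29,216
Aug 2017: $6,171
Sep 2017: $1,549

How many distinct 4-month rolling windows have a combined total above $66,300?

Jan 2017–Apr 2017: $1,482 + $62,922 + $12,715 + $3,565 = $80,684 (over)
Feb 2017–May 2017: $62,922 + $12,715 + $3,565 + $1,011 = $80,213 (over)
Mar 2017–Jun 2017: $12,715 + $3,565 + $1,011 + $43,213 = $60,504 (under)
Apr 2017–Jul 2017: $3,565 + $1,011 + $43,213 + $29,216 = $77,005 (over)
May 2017–Aug 2017: $1,011 + $43,213 + $29,216 + $6,171 = $79,611 (over)
Jun 2017–Sep 2017: $43,213 + $29,216 + $6,171 + $1,549 = $80,149 (over)
5 windows exceed the threshold.

5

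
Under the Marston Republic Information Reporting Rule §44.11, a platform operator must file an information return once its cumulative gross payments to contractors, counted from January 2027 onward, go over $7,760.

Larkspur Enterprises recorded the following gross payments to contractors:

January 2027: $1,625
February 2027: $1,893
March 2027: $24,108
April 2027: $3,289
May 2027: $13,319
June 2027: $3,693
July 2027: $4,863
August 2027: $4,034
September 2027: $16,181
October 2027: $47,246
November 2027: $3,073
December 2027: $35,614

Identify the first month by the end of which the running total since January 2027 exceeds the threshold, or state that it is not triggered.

March 2027

Through January 2027: $1,625
Through February 2027: $3,518
Through March 2027: $27,626 ← exceeds threshold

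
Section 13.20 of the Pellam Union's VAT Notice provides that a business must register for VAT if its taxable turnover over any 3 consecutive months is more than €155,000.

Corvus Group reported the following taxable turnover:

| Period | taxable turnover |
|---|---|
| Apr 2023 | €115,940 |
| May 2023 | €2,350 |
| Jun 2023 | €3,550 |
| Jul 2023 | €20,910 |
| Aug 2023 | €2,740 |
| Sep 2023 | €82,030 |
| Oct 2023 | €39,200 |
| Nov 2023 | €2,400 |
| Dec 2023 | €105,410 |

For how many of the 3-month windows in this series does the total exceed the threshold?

Apr 2023–Jun 2023: €115,940 + €2,350 + €3,550 = €121,840 (under)
May 2023–Jul 2023: €2,350 + €3,550 + €20,910 = €26,810 (under)
Jun 2023–Aug 2023: €3,550 + €20,910 + €2,740 = €27,200 (under)
Jul 2023–Sep 2023: €20,910 + €2,740 + €82,030 = €105,680 (under)
Aug 2023–Oct 2023: €2,740 + €82,030 + €39,200 = €123,970 (under)
Sep 2023–Nov 2023: €82,030 + €39,200 + €2,400 = €123,630 (under)
Oct 2023–Dec 2023: €39,200 + €2,400 + €105,410 = €147,010 (under)
0 windows exceed the threshold.

0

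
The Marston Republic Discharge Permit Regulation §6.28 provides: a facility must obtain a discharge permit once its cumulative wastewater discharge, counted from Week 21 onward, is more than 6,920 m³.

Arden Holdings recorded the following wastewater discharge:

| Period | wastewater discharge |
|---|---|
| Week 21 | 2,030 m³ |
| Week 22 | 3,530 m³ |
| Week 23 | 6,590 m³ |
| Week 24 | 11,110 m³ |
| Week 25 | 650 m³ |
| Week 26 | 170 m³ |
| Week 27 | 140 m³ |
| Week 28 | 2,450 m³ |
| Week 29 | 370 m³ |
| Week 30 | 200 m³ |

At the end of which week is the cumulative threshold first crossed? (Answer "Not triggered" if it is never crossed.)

Week 23

Through Week 21: 2,030 m³
Through Week 22: 5,560 m³
Through Week 23: 12,150 m³ ← exceeds threshold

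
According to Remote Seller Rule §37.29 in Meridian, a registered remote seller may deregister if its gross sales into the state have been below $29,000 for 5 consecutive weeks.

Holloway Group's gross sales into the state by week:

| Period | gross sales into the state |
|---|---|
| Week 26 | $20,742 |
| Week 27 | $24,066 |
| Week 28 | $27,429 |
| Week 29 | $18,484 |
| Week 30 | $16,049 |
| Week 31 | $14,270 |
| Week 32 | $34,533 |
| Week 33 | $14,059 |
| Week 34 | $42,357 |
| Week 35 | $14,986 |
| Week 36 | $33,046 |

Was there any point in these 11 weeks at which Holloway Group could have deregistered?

Weeks below $29,000: Week 26, Week 27, Week 28, Week 29, Week 30, Week 31, Week 33, Week 35.
Longest run of consecutive weeks below the threshold: 6.
6 ≥ 5, so Holloway Group became eligible.

Yes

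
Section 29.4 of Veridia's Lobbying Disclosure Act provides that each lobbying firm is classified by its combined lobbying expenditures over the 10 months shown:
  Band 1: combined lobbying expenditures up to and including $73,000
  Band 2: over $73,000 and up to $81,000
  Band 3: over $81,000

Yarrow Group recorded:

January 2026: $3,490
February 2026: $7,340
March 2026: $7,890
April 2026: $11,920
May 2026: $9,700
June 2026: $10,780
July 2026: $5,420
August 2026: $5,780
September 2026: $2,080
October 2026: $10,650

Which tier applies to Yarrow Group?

Band 2

Combined lobbying expenditures: $3,490 + $7,340 + $7,890 + $11,920 + $9,700 + $10,780 + $5,420 + $5,780 + $2,080 + $10,650 = $75,050.
$73,000 < $75,050 ≤ $81,000, so Band 2 applies.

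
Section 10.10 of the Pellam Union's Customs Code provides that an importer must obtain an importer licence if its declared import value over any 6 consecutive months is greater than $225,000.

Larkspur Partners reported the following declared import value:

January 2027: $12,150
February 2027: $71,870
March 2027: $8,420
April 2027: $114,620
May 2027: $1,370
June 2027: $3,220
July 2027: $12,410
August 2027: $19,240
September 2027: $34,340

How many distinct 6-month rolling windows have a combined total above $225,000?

January 2027–June 2027: $12,150 + $71,870 + $8,420 + $114,620 + $1,370 + $3,220 = $211,650 (under)
February 2027–July 2027: $71,870 + $8,420 + $114,620 + $1,370 + $3,220 + $12,410 = $211,910 (under)
March 2027–August 2027: $8,420 + $114,620 + $1,370 + $3,220 + $12,410 + $19,240 = $159,280 (under)
April 2027–September 2027: $114,620 + $1,370 + $3,220 + $12,410 + $19,240 + $34,340 = $185,200 (under)
0 windows exceed the threshold.

0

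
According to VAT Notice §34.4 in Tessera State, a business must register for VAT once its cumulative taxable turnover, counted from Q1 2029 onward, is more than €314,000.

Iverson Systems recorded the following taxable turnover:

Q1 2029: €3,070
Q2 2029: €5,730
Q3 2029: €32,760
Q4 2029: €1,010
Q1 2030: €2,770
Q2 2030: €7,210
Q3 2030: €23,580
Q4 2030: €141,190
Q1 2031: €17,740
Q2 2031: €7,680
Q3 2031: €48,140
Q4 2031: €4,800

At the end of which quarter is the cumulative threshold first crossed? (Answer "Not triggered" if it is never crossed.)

Not triggered

Through Q1 2029: €3,070
Through Q2 2029: €8,800
Through Q3 2029: €41,560
Through Q4 2029: €42,570
Through Q1 2030: €45,340
Through Q2 2030: €52,550
Through Q3 2030: €76,130
Through Q4 2030: €217,320
Through Q1 2031: €235,060
Through Q2 2031: €242,740
Through Q3 2031: €290,880
Through Q4 2031: €295,680
Final cumulative total €295,680 ≤ €314,000; the threshold is never exceeded.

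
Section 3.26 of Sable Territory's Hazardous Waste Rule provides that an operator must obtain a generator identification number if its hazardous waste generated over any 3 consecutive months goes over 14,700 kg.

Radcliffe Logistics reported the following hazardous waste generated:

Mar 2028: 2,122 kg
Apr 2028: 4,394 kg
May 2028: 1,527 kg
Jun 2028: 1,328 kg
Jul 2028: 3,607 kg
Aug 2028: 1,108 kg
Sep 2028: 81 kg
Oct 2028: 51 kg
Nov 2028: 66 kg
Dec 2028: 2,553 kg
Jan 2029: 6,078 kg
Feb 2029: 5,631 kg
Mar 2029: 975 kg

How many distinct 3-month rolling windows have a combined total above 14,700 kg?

Mar 2028–May 2028: 2,122 kg + 4,394 kg + 1,527 kg = 8,043 kg (under)
Apr 2028–Jun 2028: 4,394 kg + 1,527 kg + 1,328 kg = 7,249 kg (under)
May 2028–Jul 2028: 1,527 kg + 1,328 kg + 3,607 kg = 6,462 kg (under)
Jun 2028–Aug 2028: 1,328 kg + 3,607 kg + 1,108 kg = 6,043 kg (under)
Jul 2028–Sep 2028: 3,607 kg + 1,108 kg + 81 kg = 4,796 kg (under)
Aug 2028–Oct 2028: 1,108 kg + 81 kg + 51 kg = 1,240 kg (under)
Sep 2028–Nov 2028: 81 kg + 51 kg + 66 kg = 198 kg (under)
Oct 2028–Dec 2028: 51 kg + 66 kg + 2,553 kg = 2,670 kg (under)
Nov 2028–Jan 2029: 66 kg + 2,553 kg + 6,078 kg = 8,697 kg (under)
Dec 2028–Feb 2029: 2,553 kg + 6,078 kg + 5,631 kg = 14,262 kg (under)
Jan 2029–Mar 2029: 6,078 kg + 5,631 kg + 975 kg = 12,684 kg (under)
0 windows exceed the threshold.

0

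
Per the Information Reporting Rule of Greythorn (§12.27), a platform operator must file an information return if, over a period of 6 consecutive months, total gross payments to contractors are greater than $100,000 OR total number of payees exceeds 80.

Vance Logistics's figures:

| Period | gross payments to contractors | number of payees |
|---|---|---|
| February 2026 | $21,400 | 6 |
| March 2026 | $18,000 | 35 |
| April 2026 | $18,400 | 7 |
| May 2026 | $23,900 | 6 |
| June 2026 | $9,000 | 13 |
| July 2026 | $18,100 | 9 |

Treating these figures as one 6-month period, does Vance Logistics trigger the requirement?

Total gross payments to contractors: $21,400 + $18,000 + $18,400 + $23,900 + $9,000 + $18,100 = $108,800 (> $100,000).
Total number of payees: 6 + 35 + 7 + 6 + 13 + 9 = 76 (≤ 80).
The test is 'or': at least one threshold is exceeded.

Yes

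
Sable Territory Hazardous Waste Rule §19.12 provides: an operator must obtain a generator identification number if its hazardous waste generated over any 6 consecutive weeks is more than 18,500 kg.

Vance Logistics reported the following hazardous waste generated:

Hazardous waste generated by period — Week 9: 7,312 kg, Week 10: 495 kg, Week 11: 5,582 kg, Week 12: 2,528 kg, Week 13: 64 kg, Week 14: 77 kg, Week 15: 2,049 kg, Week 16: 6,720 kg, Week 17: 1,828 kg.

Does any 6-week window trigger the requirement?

Week 9–Week 14: 7,312 kg + 495 kg + 5,582 kg + 2,528 kg + 64 kg + 77 kg = 16,058 kg (under)
Week 10–Week 15: 495 kg + 5,582 kg + 2,528 kg + 64 kg + 77 kg + 2,049 kg = 10,795 kg (under)
Week 11–Week 16: 5,582 kg + 2,528 kg + 64 kg + 77 kg + 2,049 kg + 6,720 kg = 17,020 kg (under)
Week 12–Week 17: 2,528 kg + 64 kg + 77 kg + 2,049 kg + 6,720 kg + 1,828 kg = 13,266 kg (under)
No window exceeds 18,500 kg.

No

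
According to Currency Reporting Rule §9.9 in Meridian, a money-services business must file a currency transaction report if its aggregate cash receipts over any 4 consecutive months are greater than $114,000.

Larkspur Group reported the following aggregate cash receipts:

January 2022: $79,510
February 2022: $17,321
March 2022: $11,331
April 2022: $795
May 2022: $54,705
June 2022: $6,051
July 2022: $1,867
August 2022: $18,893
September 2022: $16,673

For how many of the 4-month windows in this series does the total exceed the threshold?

0

January 2022–April 2022: $79,510 + $17,321 + $11,331 + $795 = $108,957 (under)
February 2022–May 2022: $17,321 + $11,331 + $795 + $54,705 = $84,152 (under)
March 2022–June 2022: $11,331 + $795 + $54,705 + $6,051 = $72,882 (under)
April 2022–July 2022: $795 + $54,705 + $6,051 + $1,867 = $63,418 (under)
May 2022–August 2022: $54,705 + $6,051 + $1,867 + $18,893 = $81,516 (under)
June 2022–September 2022: $6,051 + $1,867 + $18,893 + $16,673 = $43,484 (under)
0 windows exceed the threshold.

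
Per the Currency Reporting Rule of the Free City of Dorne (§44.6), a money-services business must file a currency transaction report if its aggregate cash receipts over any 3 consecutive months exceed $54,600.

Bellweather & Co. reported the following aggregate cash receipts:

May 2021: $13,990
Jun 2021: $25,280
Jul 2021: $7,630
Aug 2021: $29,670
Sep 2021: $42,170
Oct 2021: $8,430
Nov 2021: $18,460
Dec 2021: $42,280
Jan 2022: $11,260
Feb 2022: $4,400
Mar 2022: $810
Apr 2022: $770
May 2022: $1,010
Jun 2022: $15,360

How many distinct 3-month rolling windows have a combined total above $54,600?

7

May 2021–Jul 2021: $13,990 + $25,280 + $7,630 = $46,900 (under)
Jun 2021–Aug 2021: $25,280 + $7,630 + $29,670 = $62,580 (over)
Jul 2021–Sep 2021: $7,630 + $29,670 + $42,170 = $79,470 (over)
Aug 2021–Oct 2021: $29,670 + $42,170 + $8,430 = $80,270 (over)
Sep 2021–Nov 2021: $42,170 + $8,430 + $18,460 = $69,060 (over)
Oct 2021–Dec 2021: $8,430 + $18,460 + $42,280 = $69,170 (over)
Nov 2021–Jan 2022: $18,460 + $42,280 + $11,260 = $72,000 (over)
Dec 2021–Feb 2022: $42,280 + $11,260 + $4,400 = $57,940 (over)
Jan 2022–Mar 2022: $11,260 + $4,400 + $810 = $16,470 (under)
Feb 2022–Apr 2022: $4,400 + $810 + $770 = $5,980 (under)
Mar 2022–May 2022: $810 + $770 + $1,010 = $2,590 (under)
Apr 2022–Jun 2022: $770 + $1,010 + $15,360 = $17,140 (under)
7 windows exceed the threshold.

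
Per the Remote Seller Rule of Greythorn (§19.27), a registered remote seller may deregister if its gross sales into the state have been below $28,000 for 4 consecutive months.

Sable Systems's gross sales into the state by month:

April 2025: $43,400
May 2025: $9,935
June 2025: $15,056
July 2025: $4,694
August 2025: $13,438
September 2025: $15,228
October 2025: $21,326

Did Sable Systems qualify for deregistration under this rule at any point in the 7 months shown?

Yes

Months below $28,000: May 2025, June 2025, July 2025, August 2025, September 2025, October 2025.
Longest run of consecutive months below the threshold: 6.
6 ≥ 4, so Sable Systems became eligible.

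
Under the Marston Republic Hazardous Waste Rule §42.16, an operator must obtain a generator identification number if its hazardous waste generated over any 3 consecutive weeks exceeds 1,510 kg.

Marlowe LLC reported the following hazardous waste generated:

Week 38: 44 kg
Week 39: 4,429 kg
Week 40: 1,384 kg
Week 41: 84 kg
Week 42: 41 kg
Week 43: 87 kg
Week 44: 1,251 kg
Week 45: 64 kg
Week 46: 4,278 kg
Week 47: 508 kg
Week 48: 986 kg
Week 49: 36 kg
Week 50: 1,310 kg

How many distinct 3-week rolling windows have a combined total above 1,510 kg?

7

Week 38–Week 40: 44 kg + 4,429 kg + 1,384 kg = 5,857 kg (over)
Week 39–Week 41: 4,429 kg + 1,384 kg + 84 kg = 5,897 kg (over)
Week 40–Week 42: 1,384 kg + 84 kg + 41 kg = 1,509 kg (under)
Week 41–Week 43: 84 kg + 41 kg + 87 kg = 212 kg (under)
Week 42–Week 44: 41 kg + 87 kg + 1,251 kg = 1,379 kg (under)
Week 43–Week 45: 87 kg + 1,251 kg + 64 kg = 1,402 kg (under)
Week 44–Week 46: 1,251 kg + 64 kg + 4,278 kg = 5,593 kg (over)
Week 45–Week 47: 64 kg + 4,278 kg + 508 kg = 4,850 kg (over)
Week 46–Week 48: 4,278 kg + 508 kg + 986 kg = 5,772 kg (over)
Week 47–Week 49: 508 kg + 986 kg + 36 kg = 1,530 kg (over)
Week 48–Week 50: 986 kg + 36 kg + 1,310 kg = 2,332 kg (over)
7 windows exceed the threshold.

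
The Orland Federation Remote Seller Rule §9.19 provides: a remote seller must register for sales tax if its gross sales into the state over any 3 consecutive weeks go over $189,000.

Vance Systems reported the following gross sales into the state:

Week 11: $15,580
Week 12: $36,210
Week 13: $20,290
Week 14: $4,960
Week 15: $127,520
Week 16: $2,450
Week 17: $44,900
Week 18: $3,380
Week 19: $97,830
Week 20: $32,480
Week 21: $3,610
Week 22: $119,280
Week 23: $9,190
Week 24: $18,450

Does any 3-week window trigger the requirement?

Week 11–Week 13: $15,580 + $36,210 + $20,290 = $72,080 (under)
Week 12–Week 14: $36,210 + $20,290 + $4,960 = $61,460 (under)
Week 13–Week 15: $20,290 + $4,960 + $127,520 = $152,770 (under)
Week 14–Week 16: $4,960 + $127,520 + $2,450 = $134,930 (under)
Week 15–Week 17: $127,520 + $2,450 + $44,900 = $174,870 (under)
Week 16–Week 18: $2,450 + $44,900 + $3,380 = $50,730 (under)
Week 17–Week 19: $44,900 + $3,380 + $97,830 = $146,110 (under)
Week 18–Week 20: $3,380 + $97,830 + $32,480 = $133,690 (under)
Week 19–Week 21: $97,830 + $32,480 + $3,610 = $133,920 (under)
Week 20–Week 22: $32,480 + $3,610 + $119,280 = $155,370 (under)
Week 21–Week 23: $3,610 + $119,280 + $9,190 = $132,080 (under)
Week 22–Week 24: $119,280 + $9,190 + $18,450 = $146,920 (under)
No window exceeds $189,000.

No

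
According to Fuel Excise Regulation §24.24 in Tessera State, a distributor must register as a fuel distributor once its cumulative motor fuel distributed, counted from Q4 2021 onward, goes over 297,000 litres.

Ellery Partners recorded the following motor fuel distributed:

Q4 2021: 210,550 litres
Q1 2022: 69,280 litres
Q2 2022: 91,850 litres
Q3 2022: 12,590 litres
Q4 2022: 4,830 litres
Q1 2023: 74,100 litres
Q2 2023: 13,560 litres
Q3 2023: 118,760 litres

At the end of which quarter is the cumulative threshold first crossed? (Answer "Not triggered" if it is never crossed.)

Through Q4 2021: 210,550 litres
Through Q1 2022: 279,830 litres
Through Q2 2022: 371,680 litres ← exceeds threshold

Q2 2022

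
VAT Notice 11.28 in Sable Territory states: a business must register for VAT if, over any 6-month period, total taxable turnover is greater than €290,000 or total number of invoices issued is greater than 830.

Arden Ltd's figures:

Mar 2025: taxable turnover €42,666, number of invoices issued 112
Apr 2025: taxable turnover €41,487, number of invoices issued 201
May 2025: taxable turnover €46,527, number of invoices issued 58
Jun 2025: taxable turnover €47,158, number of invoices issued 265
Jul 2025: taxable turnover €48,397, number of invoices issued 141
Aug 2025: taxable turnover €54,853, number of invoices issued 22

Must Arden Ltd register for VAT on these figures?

No

Total taxable turnover: €42,666 + €41,487 + €46,527 + €47,158 + €48,397 + €54,853 = €281,088 (≤ €290,000).
Total number of invoices issued: 112 + 201 + 58 + 265 + 141 + 22 = 799 (≤ 830).
The test is 'or': neither threshold is exceeded.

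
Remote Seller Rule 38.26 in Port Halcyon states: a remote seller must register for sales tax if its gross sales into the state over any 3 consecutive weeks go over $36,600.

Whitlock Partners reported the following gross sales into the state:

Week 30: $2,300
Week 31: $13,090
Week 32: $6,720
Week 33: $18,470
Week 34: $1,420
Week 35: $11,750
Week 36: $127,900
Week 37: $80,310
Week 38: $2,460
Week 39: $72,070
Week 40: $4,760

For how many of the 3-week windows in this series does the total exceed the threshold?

6

Week 30–Week 32: $2,300 + $13,090 + $6,720 = $22,110 (under)
Week 31–Week 33: $13,090 + $6,720 + $18,470 = $38,280 (over)
Week 32–Week 34: $6,720 + $18,470 + $1,420 = $26,610 (under)
Week 33–Week 35: $18,470 + $1,420 + $11,750 = $31,640 (under)
Week 34–Week 36: $1,420 + $11,750 + $127,900 = $141,070 (over)
Week 35–Week 37: $11,750 + $127,900 + $80,310 = $219,960 (over)
Week 36–Week 38: $127,900 + $80,310 + $2,460 = $210,670 (over)
Week 37–Week 39: $80,310 + $2,460 + $72,070 = $154,840 (over)
Week 38–Week 40: $2,460 + $72,070 + $4,760 = $79,290 (over)
6 windows exceed the threshold.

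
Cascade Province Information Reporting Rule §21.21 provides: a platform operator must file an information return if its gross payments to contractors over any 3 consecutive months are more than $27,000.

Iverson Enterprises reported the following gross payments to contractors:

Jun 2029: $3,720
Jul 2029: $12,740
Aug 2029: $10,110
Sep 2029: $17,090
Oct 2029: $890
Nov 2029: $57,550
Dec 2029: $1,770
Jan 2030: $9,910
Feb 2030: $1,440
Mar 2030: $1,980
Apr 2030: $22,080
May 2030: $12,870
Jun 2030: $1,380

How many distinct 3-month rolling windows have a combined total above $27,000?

Jun 2029–Aug 2029: $3,720 + $12,740 + $10,110 = $26,570 (under)
Jul 2029–Sep 2029: $12,740 + $10,110 + $17,090 = $39,940 (over)
Aug 2029–Oct 2029: $10,110 + $17,090 + $890 = $28,090 (over)
Sep 2029–Nov 2029: $17,090 + $890 + $57,550 = $75,530 (over)
Oct 2029–Dec 2029: $890 + $57,550 + $1,770 = $60,210 (over)
Nov 2029–Jan 2030: $57,550 + $1,770 + $9,910 = $69,230 (over)
Dec 2029–Feb 2030: $1,770 + $9,910 + $1,440 = $13,120 (under)
Jan 2030–Mar 2030: $9,910 + $1,440 + $1,980 = $13,330 (under)
Feb 2030–Apr 2030: $1,440 + $1,980 + $22,080 = $25,500 (under)
Mar 2030–May 2030: $1,980 + $22,080 + $12,870 = $36,930 (over)
Apr 2030–Jun 2030: $22,080 + $12,870 + $1,380 = $36,330 (over)
7 windows exceed the threshold.

7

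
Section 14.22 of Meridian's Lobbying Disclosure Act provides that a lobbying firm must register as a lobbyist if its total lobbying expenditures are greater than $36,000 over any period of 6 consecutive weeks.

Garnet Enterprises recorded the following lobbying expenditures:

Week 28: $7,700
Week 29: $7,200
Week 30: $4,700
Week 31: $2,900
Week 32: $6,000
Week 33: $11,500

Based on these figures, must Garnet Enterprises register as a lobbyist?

Total lobbying expenditures: $7,700 + $7,200 + $4,700 + $2,900 + $6,000 + $11,500 = $40,000.
$40,000 > $36,000, so the threshold is exceeded.

Yes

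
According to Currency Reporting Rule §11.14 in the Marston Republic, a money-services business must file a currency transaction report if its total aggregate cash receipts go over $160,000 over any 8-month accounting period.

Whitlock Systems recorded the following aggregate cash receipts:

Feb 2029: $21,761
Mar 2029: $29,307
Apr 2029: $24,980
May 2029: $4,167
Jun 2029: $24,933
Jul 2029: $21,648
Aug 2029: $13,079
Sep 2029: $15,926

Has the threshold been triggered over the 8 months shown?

No

Total aggregate cash receipts: $21,761 + $29,307 + $24,980 + $4,167 + $24,933 + $21,648 + $13,079 + $15,926 = $155,801.
$155,801 ≤ $160,000, so the threshold is not exceeded.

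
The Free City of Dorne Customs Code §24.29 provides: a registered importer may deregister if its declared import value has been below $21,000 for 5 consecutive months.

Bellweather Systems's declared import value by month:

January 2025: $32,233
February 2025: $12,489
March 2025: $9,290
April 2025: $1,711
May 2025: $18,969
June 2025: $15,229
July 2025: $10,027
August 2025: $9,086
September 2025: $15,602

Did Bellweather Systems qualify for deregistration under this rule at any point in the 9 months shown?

Yes

Months below $21,000: February 2025, March 2025, April 2025, May 2025, June 2025, July 2025, August 2025, September 2025.
Longest run of consecutive months below the threshold: 8.
8 ≥ 5, so Bellweather Systems became eligible.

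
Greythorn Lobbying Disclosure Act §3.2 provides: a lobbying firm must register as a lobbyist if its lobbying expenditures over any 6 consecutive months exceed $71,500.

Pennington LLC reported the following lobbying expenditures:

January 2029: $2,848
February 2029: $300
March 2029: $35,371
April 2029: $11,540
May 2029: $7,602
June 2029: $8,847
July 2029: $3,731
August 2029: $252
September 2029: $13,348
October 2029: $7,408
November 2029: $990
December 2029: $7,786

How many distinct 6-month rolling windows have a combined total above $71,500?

0

January 2029–June 2029: $2,848 + $300 + $35,371 + $11,540 + $7,602 + $8,847 = $66,508 (under)
February 2029–July 2029: $300 + $35,371 + $11,540 + $7,602 + $8,847 + $3,731 = $67,391 (under)
March 2029–August 2029: $35,371 + $11,540 + $7,602 + $8,847 + $3,731 + $252 = $67,343 (under)
April 2029–September 2029: $11,540 + $7,602 + $8,847 + $3,731 + $252 + $13,348 = $45,320 (under)
May 2029–October 2029: $7,602 + $8,847 + $3,731 + $252 + $13,348 + $7,408 = $41,188 (under)
June 2029–November 2029: $8,847 + $3,731 + $252 + $13,348 + $7,408 + $990 = $34,576 (under)
July 2029–December 2029: $3,731 + $252 + $13,348 + $7,408 + $990 + $7,786 = $33,515 (under)
0 windows exceed the threshold.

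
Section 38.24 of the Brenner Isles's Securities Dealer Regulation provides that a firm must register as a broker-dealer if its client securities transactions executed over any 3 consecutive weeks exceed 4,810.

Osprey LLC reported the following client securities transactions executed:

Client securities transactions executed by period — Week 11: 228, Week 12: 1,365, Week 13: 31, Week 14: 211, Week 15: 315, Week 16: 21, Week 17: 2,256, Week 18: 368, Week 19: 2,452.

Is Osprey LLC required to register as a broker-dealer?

Yes

Week 11–Week 13: 228 + 1,365 + 31 = 1,624 (under)
Week 12–Week 14: 1,365 + 31 + 211 = 1,607 (under)
Week 13–Week 15: 31 + 211 + 315 = 557 (under)
Week 14–Week 16: 211 + 315 + 21 = 547 (under)
Week 15–Week 17: 315 + 21 + 2,256 = 2,592 (under)
Week 16–Week 18: 21 + 2,256 + 368 = 2,645 (under)
Week 17–Week 19: 2,256 + 368 + 2,452 = 5,076 (over)
At least one window exceeds 4,810.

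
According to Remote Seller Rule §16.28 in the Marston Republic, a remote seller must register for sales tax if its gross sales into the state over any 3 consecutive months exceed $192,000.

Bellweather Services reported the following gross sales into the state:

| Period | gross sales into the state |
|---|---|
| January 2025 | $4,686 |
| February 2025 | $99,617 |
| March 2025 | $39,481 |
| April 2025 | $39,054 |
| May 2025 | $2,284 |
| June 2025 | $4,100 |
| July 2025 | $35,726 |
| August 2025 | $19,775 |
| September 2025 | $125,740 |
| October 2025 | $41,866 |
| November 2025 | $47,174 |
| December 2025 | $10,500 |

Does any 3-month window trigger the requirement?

January 2025–March 2025: $4,686 + $99,617 + $39,481 = $143,784 (under)
February 2025–April 2025: $99,617 + $39,481 + $39,054 = $178,152 (under)
March 2025–May 2025: $39,481 + $39,054 + $2,284 = $80,819 (under)
April 2025–June 2025: $39,054 + $2,284 + $4,100 = $45,438 (under)
May 2025–July 2025: $2,284 + $4,100 + $35,726 = $42,110 (under)
June 2025–August 2025: $4,100 + $35,726 + $19,775 = $59,601 (under)
July 2025–September 2025: $35,726 + $19,775 + $125,740 = $181,241 (under)
August 2025–October 2025: $19,775 + $125,740 + $41,866 = $187,381 (under)
September 2025–November 2025: $125,740 + $41,866 + $47,174 = $214,780 (over)
October 2025–December 2025: $41,866 + $47,174 + $10,500 = $99,540 (under)
At least one window exceeds $192,000.

Yes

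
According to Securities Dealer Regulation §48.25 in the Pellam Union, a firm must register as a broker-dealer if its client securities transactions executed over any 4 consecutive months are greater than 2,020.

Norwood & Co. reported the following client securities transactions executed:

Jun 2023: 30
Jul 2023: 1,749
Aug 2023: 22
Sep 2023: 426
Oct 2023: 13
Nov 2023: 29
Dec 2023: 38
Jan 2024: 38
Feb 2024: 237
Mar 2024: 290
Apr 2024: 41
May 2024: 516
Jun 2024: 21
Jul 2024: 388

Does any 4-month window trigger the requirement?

Jun 2023–Sep 2023: 30 + 1,749 + 22 + 426 = 2,227 (over)
Jul 2023–Oct 2023: 1,749 + 22 + 426 + 13 = 2,210 (over)
Aug 2023–Nov 2023: 22 + 426 + 13 + 29 = 490 (under)
Sep 2023–Dec 2023: 426 + 13 + 29 + 38 = 506 (under)
Oct 2023–Jan 2024: 13 + 29 + 38 + 38 = 118 (under)
Nov 2023–Feb 2024: 29 + 38 + 38 + 237 = 342 (under)
Dec 2023–Mar 2024: 38 + 38 + 237 + 290 = 603 (under)
Jan 2024–Apr 2024: 38 + 237 + 290 + 41 = 606 (under)
Feb 2024–May 2024: 237 + 290 + 41 + 516 = 1,084 (under)
Mar 2024–Jun 2024: 290 + 41 + 516 + 21 = 868 (under)
Apr 2024–Jul 2024: 41 + 516 + 21 + 388 = 966 (under)
At least one window exceeds 2,020.

Yes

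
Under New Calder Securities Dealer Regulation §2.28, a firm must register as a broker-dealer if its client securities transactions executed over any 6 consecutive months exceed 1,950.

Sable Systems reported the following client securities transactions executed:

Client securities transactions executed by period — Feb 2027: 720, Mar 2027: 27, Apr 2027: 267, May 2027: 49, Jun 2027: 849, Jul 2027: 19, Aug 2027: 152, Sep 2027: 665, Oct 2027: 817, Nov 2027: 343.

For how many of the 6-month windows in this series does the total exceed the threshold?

3

Feb 2027–Jul 2027: 720 + 27 + 267 + 49 + 849 + 19 = 1,931 (under)
Mar 2027–Aug 2027: 27 + 267 + 49 + 849 + 19 + 152 = 1,363 (under)
Apr 2027–Sep 2027: 267 + 49 + 849 + 19 + 152 + 665 = 2,001 (over)
May 2027–Oct 2027: 49 + 849 + 19 + 152 + 665 + 817 = 2,551 (over)
Jun 2027–Nov 2027: 849 + 19 + 152 + 665 + 817 + 343 = 2,845 (over)
3 windows exceed the threshold.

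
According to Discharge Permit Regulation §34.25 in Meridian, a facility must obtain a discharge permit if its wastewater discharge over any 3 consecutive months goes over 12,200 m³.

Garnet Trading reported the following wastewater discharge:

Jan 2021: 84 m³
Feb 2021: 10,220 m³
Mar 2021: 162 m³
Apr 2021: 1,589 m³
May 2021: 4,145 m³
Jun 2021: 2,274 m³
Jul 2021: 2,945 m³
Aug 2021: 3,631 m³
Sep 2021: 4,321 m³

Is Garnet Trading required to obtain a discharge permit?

Jan 2021–Mar 2021: 84 m³ + 10,220 m³ + 162 m³ = 10,466 m³ (under)
Feb 2021–Apr 2021: 10,220 m³ + 162 m³ + 1,589 m³ = 11,971 m³ (under)
Mar 2021–May 2021: 162 m³ + 1,589 m³ + 4,145 m³ = 5,896 m³ (under)
Apr 2021–Jun 2021: 1,589 m³ + 4,145 m³ + 2,274 m³ = 8,008 m³ (under)
May 2021–Jul 2021: 4,145 m³ + 2,274 m³ + 2,945 m³ = 9,364 m³ (under)
Jun 2021–Aug 2021: 2,274 m³ + 2,945 m³ + 3,631 m³ = 8,850 m³ (under)
Jul 2021–Sep 2021: 2,945 m³ + 3,631 m³ + 4,321 m³ = 10,897 m³ (under)
No window exceeds 12,200 m³.

No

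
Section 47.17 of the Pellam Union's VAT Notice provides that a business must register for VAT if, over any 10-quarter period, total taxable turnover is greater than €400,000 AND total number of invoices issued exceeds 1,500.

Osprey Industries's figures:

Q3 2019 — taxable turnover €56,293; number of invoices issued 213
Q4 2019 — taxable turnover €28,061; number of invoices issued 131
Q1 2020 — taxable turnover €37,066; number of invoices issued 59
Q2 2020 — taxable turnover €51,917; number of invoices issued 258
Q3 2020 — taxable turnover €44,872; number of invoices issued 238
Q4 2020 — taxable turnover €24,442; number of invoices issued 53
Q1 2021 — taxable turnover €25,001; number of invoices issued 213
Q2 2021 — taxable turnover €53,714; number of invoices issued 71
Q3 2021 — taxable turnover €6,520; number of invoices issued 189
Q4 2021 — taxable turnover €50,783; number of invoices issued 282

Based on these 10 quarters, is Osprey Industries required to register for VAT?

Total taxable turnover: €56,293 + €28,061 + €37,066 + €51,917 + €44,872 + €24,442 + €25,001 + €53,714 + €6,520 + €50,783 = €378,669 (≤ €400,000).
Total number of invoices issued: 213 + 131 + 59 + 258 + 238 + 53 + 213 + 71 + 189 + 282 = 1,707 (> 1,500).
The test is 'and': the rule requires both, and at least one is not exceeded.

No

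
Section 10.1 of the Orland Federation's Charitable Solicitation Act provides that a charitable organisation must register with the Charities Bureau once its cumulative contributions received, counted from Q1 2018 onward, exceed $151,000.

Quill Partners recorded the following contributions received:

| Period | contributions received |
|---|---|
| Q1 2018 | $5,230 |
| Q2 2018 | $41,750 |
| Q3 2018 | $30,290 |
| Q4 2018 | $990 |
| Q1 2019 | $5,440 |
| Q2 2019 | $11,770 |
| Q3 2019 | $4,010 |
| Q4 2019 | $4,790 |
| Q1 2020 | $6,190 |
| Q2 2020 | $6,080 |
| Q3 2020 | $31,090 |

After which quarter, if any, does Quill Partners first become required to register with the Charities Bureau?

Not triggered

Through Q1 2018: $5,230
Through Q2 2018: $46,980
Through Q3 2018: $77,270
Through Q4 2018: $78,260
Through Q1 2019: $83,700
Through Q2 2019: $95,470
Through Q3 2019: $99,480
Through Q4 2019: $104,270
Through Q1 2020: $110,460
Through Q2 2020: $116,540
Through Q3 2020: $147,630
Final cumulative total $147,630 ≤ $151,000; the threshold is never exceeded.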